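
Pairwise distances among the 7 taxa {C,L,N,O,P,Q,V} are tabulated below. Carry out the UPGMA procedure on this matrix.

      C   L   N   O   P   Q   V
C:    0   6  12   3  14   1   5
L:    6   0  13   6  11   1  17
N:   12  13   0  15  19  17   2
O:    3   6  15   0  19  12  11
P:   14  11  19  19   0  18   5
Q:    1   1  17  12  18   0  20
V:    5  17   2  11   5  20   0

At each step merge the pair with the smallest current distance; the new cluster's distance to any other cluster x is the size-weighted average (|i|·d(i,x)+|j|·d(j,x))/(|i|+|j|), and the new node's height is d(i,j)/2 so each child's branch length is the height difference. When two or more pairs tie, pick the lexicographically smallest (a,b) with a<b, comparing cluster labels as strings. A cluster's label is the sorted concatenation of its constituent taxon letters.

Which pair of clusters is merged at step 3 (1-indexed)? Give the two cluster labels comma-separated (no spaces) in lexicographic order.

1. join C+Q (d=1) ⇒ CQ; edges |C|=1/2, |Q|=1/2
  updated: d(CQ,L)=7/2, d(CQ,N)=29/2, d(CQ,O)=15/2, d(CQ,P)=16, d(CQ,V)=25/2
2. join N+V (d=2) ⇒ NV; edges |N|=1, |V|=1
  updated: d(CQ,NV)=27/2, d(L,NV)=15, d(NV,O)=13, d(NV,P)=12
3. join CQ+L (d=7/2) ⇒ CLQ; edges |CQ|=5/4, |L|=7/4
  updated: d(CLQ,NV)=14, d(CLQ,O)=7, d(CLQ,P)=43/3
4. join CLQ+O (d=7) ⇒ CLOQ; edges |CLQ|=7/4, |O|=7/2
  updated: d(CLOQ,NV)=55/4, d(CLOQ,P)=31/2
5. join NV+P (d=12) ⇒ NPV; edges |NV|=5, |P|=6
  updated: d(CLOQ,NPV)=43/3
6. join CLOQ+NPV (d=43/3) ⇒ CLNOPQV; edges |CLOQ|=11/3, |NPV|=7/6
final tree: ((((C:1/2,Q:1/2):5/4,L:7/4):7/4,O:7/2):11/3,((N:1,V:1):5,P:6):7/6)
total length: 325/12

CQ,L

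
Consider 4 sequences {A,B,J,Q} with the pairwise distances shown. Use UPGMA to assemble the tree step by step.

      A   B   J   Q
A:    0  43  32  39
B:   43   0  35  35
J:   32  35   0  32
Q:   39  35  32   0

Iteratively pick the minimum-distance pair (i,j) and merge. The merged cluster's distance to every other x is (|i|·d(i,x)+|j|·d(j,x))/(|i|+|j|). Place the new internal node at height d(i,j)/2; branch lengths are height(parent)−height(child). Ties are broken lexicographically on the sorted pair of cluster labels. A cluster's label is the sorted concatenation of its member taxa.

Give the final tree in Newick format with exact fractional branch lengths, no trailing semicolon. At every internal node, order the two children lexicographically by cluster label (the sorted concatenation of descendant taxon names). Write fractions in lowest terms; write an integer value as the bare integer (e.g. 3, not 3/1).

((A:16,J:16):21/8,(B:35/2,Q:35/2):9/8)

iteration 1: select A,J (d=32); attach at lengths (16, 16); label the merged cluster AJ
  updated: d(AJ,B)=39, d(AJ,Q)=71/2
iteration 2: select B,Q (d=35); attach at lengths (35/2, 35/2); label the merged cluster BQ
  updated: d(AJ,BQ)=149/4
iteration 3: select AJ,BQ (d=149/4); attach at lengths (21/8, 9/8); label the merged cluster ABJQ
final tree: ((A:16,J:16):21/8,(B:35/2,Q:35/2):9/8)
total length: 283/4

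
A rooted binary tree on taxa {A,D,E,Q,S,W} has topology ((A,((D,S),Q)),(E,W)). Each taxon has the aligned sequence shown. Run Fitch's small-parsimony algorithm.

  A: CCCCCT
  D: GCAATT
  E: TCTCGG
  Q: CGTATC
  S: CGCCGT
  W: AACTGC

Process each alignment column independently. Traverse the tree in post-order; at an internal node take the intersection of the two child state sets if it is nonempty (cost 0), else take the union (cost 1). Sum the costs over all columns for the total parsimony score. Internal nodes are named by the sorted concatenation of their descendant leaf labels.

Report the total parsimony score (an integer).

18

DS@0: {G} ∪ {C} = {C,G} (union, +1)
DQS@0: {C,G} ∩ {C} = {C} (intersection, +0)
ADQS@0: {C} ∩ {C} = {C} (intersection, +0)
EW@0: {T} ∪ {A} = {A,T} (union, +1)
ADEQSW@0: {C} ∪ {A,T} = {A,C,T} (union, +1)
DS@1: {C} ∪ {G} = {C,G} (union, +1)
DQS@1: {C,G} ∩ {G} = {G} (intersection, +0)
ADQS@1: {C} ∪ {G} = {C,G} (union, +1)
EW@1: {C} ∪ {A} = {A,C} (union, +1)
ADEQSW@1: {C,G} ∩ {A,C} = {C} (intersection, +0)
DS@2: {A} ∪ {C} = {A,C} (union, +1)
DQS@2: {A,C} ∪ {T} = {A,C,T} (union, +1)
ADQS@2: {C} ∩ {A,C,T} = {C} (intersection, +0)
EW@2: {T} ∪ {C} = {C,T} (union, +1)
ADEQSW@2: {C} ∩ {C,T} = {C} (intersection, +0)
DS@3: {A} ∪ {C} = {A,C} (union, +1)
DQS@3: {A,C} ∩ {A} = {A} (intersection, +0)
ADQS@3: {C} ∪ {A} = {A,C} (union, +1)
EW@3: {C} ∪ {T} = {C,T} (union, +1)
ADEQSW@3: {A,C} ∩ {C,T} = {C} (intersection, +0)
DS@4: {T} ∪ {G} = {G,T} (union, +1)
DQS@4: {G,T} ∩ {T} = {T} (intersection, +0)
ADQS@4: {C} ∪ {T} = {C,T} (union, +1)
EW@4: {G} ∩ {G} = {G} (intersection, +0)
ADEQSW@4: {C,T} ∪ {G} = {C,G,T} (union, +1)
DS@5: {T} ∩ {T} = {T} (intersection, +0)
DQS@5: {T} ∪ {C} = {C,T} (union, +1)
ADQS@5: {T} ∩ {C,T} = {T} (intersection, +0)
EW@5: {G} ∪ {C} = {C,G} (union, +1)
ADEQSW@5: {T} ∪ {C,G} = {C,G,T} (union, +1)
per-site changes: [3, 3, 3, 3, 3, 3]; total = 18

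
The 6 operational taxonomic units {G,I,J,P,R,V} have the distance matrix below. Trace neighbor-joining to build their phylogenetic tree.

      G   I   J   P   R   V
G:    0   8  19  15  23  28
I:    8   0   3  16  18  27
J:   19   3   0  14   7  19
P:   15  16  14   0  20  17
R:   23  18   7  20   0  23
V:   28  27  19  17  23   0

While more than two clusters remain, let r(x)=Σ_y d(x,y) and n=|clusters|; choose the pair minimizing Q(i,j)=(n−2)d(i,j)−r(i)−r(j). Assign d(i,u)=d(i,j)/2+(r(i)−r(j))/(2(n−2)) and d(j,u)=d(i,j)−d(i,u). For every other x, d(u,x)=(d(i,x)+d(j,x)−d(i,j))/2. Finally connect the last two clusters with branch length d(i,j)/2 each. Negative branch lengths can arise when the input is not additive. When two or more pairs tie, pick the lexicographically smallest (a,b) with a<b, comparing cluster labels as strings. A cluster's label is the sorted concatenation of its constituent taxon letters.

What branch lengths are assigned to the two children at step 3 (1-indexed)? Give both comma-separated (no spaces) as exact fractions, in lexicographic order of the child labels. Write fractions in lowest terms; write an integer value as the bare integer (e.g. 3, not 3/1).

41/8,31/8

step 1: merge (G,I) at d=8, Q=-133; branch lengths G→53/8, I→11/8; new cluster GI
  updated: d(GI,J)=7, d(GI,P)=23/2, d(GI,R)=33/2, d(GI,V)=47/2
step 2: merge (P,V) at d=17, Q=-94; branch lengths P→31/6, V→71/6; new cluster PV
  updated: d(GI,PV)=9, d(J,PV)=8, d(PV,R)=13
step 3: merge (GI,PV) at d=9, Q=-89/2; branch lengths GI→41/8, PV→31/8; new cluster GIPV
  updated: d(GIPV,J)=3, d(GIPV,R)=41/4
step 4: merge (GIPV,J) at d=3, Q=-81/4; branch lengths GIPV→25/8, J→-1/8; new cluster GIJPV
  updated: d(GIJPV,R)=57/8
step 5: merge (GIJPV,R) at d=57/8; branch lengths GIJPV→57/16, R→57/16; new cluster GIJPRV
final tree: ((((G:53/8,I:11/8):41/8,(P:31/6,V:71/6):31/8):25/8,J:-1/8):57/16,R:57/16)
total length: 353/8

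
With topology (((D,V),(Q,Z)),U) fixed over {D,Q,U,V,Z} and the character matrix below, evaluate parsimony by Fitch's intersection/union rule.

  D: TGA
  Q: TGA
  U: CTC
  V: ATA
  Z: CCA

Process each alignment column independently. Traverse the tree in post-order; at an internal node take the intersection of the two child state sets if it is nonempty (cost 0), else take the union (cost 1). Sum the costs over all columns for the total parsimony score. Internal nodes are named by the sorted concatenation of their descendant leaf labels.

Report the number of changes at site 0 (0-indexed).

3

site 0, node DV: D={T} ∪ V={A} → {A,T} (+1)
site 0, node QZ: Q={T} ∪ Z={C} → {C,T} (+1)
site 0, node DQVZ: DV={A,T} ∩ QZ={C,T} → {T} (+0)
site 0, node DQUVZ: DQVZ={T} ∪ U={C} → {C,T} (+1)
site 1, node DV: D={G} ∪ V={T} → {G,T} (+1)
site 1, node QZ: Q={G} ∪ Z={C} → {C,G} (+1)
site 1, node DQVZ: DV={G,T} ∩ QZ={C,G} → {G} (+0)
site 1, node DQUVZ: DQVZ={G} ∪ U={T} → {G,T} (+1)
site 2, node DV: D={A} ∩ V={A} → {A} (+0)
site 2, node QZ: Q={A} ∩ Z={A} → {A} (+0)
site 2, node DQVZ: DV={A} ∩ QZ={A} → {A} (+0)
site 2, node DQUVZ: DQVZ={A} ∪ U={C} → {A,C} (+1)
per-site changes: [3, 3, 1]; total = 7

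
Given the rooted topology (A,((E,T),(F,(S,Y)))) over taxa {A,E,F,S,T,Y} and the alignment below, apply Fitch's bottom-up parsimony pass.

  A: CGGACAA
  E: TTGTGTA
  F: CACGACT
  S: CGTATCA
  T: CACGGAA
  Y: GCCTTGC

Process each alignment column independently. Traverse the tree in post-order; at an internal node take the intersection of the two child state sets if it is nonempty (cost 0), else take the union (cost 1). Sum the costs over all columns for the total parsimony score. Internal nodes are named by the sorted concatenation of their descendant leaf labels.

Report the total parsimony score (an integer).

site 0, node ET: E={T} ∪ T={C} → {C,T} (+1)
site 0, node SY: S={C} ∪ Y={G} → {C,G} (+1)
site 0, node FSY: F={C} ∩ SY={C,G} → {C} (+0)
site 0, node EFSTY: ET={C,T} ∩ FSY={C} → {C} (+0)
site 0, node AEFSTY: A={C} ∩ EFSTY={C} → {C} (+0)
site 1, node ET: E={T} ∪ T={A} → {A,T} (+1)
site 1, node SY: S={G} ∪ Y={C} → {C,G} (+1)
site 1, node FSY: F={A} ∪ SY={C,G} → {A,C,G} (+1)
site 1, node EFSTY: ET={A,T} ∩ FSY={A,C,G} → {A} (+0)
site 1, node AEFSTY: A={G} ∪ EFSTY={A} → {A,G} (+1)
site 2, node ET: E={G} ∪ T={C} → {C,G} (+1)
site 2, node SY: S={T} ∪ Y={C} → {C,T} (+1)
site 2, node FSY: F={C} ∩ SY={C,T} → {C} (+0)
site 2, node EFSTY: ET={C,G} ∩ FSY={C} → {C} (+0)
site 2, node AEFSTY: A={G} ∪ EFSTY={C} → {C,G} (+1)
site 3, node ET: E={T} ∪ T={G} → {G,T} (+1)
site 3, node SY: S={A} ∪ Y={T} → {A,T} (+1)
site 3, node FSY: F={G} ∪ SY={A,T} → {A,G,T} (+1)
site 3, node EFSTY: ET={G,T} ∩ FSY={A,G,T} → {G,T} (+0)
site 3, node AEFSTY: A={A} ∪ EFSTY={G,T} → {A,G,T} (+1)
site 4, node ET: E={G} ∩ T={G} → {G} (+0)
site 4, node SY: S={T} ∩ Y={T} → {T} (+0)
site 4, node FSY: F={A} ∪ SY={T} → {A,T} (+1)
site 4, node EFSTY: ET={G} ∪ FSY={A,T} → {A,G,T} (+1)
site 4, node AEFSTY: A={C} ∪ EFSTY={A,G,T} → {A,C,G,T} (+1)
site 5, node ET: E={T} ∪ T={A} → {A,T} (+1)
site 5, node SY: S={C} ∪ Y={G} → {C,G} (+1)
site 5, node FSY: F={C} ∩ SY={C,G} → {C} (+0)
site 5, node EFSTY: ET={A,T} ∪ FSY={C} → {A,C,T} (+1)
site 5, node AEFSTY: A={A} ∩ EFSTY={A,C,T} → {A} (+0)
site 6, node ET: E={A} ∩ T={A} → {A} (+0)
site 6, node SY: S={A} ∪ Y={C} → {A,C} (+1)
site 6, node FSY: F={T} ∪ SY={A,C} → {A,C,T} (+1)
site 6, node EFSTY: ET={A} ∩ FSY={A,C,T} → {A} (+0)
site 6, node AEFSTY: A={A} ∩ EFSTY={A} → {A} (+0)
per-site changes: [2, 4, 3, 4, 3, 3, 2]; total = 21

21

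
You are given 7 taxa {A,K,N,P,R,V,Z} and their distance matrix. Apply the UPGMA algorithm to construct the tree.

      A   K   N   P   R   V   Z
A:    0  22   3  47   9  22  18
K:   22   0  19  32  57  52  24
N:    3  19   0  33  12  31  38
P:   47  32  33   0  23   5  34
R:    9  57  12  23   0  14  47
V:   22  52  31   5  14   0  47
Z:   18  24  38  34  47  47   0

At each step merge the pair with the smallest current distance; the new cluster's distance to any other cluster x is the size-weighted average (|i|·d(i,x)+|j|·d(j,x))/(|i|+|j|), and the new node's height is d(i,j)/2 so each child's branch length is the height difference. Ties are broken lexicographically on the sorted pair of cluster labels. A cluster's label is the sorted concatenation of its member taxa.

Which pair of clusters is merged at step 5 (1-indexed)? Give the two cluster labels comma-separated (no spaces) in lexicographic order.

ANR,PV

iteration 1: select A,N (d=3); attach at lengths (3/2, 3/2); label the merged cluster AN
  updated: d(AN,K)=41/2, d(AN,P)=40, d(AN,R)=21/2, d(AN,V)=53/2, d(AN,Z)=28
iteration 2: select P,V (d=5); attach at lengths (5/2, 5/2); label the merged cluster PV
  updated: d(AN,PV)=133/4, d(K,PV)=42, d(PV,R)=37/2, d(PV,Z)=81/2
iteration 3: select AN,R (d=21/2); attach at lengths (15/4, 21/4); label the merged cluster ANR
  updated: d(ANR,K)=98/3, d(ANR,PV)=85/3, d(ANR,Z)=103/3
iteration 4: select K,Z (d=24); attach at lengths (12, 12); label the merged cluster KZ
  updated: d(ANR,KZ)=67/2, d(KZ,PV)=165/4
iteration 5: select ANR,PV (d=85/3); attach at lengths (107/12, 35/3); label the merged cluster ANPRV
  updated: d(ANPRV,KZ)=183/5
iteration 6: select ANPRV,KZ (d=183/5); attach at lengths (62/15, 63/10); label the merged cluster AKNPRVZ
final tree: ((((A:3/2,N:3/2):15/4,R:21/4):107/12,(P:5/2,V:5/2):35/3):62/15,(K:12,Z:12):63/10)
total length: 4321/60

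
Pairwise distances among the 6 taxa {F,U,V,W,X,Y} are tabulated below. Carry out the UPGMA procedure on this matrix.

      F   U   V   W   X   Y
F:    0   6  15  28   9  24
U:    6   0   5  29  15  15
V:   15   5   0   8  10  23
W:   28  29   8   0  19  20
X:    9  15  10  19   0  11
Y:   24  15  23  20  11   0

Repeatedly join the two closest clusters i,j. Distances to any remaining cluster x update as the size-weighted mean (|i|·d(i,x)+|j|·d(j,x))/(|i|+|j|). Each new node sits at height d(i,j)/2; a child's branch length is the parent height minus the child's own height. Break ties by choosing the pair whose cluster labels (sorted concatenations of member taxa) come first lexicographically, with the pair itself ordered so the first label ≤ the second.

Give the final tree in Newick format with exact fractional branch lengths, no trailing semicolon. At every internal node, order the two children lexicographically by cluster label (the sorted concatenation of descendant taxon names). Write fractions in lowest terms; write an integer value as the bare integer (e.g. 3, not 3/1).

((((F:9/2,X:9/2):5/4,(U:5/2,V:5/2):13/4):27/8,Y:73/8):51/40,W:52/5)

1. join U+V (d=5) ⇒ UV; edges |U|=5/2, |V|=5/2
  updated: d(F,UV)=21/2, d(UV,W)=37/2, d(UV,X)=25/2, d(UV,Y)=19
2. join F+X (d=9) ⇒ FX; edges |F|=9/2, |X|=9/2
  updated: d(FX,UV)=23/2, d(FX,W)=47/2, d(FX,Y)=35/2
3. join FX+UV (d=23/2) ⇒ FUVX; edges |FX|=5/4, |UV|=13/4
  updated: d(FUVX,W)=21, d(FUVX,Y)=73/4
4. join FUVX+Y (d=73/4) ⇒ FUVXY; edges |FUVX|=27/8, |Y|=73/8
  updated: d(FUVXY,W)=104/5
5. join FUVXY+W (d=104/5) ⇒ FUVWXY; edges |FUVXY|=51/40, |W|=52/5
final tree: ((((F:9/2,X:9/2):5/4,(U:5/2,V:5/2):13/4):27/8,Y:73/8):51/40,W:52/5)
total length: 1707/40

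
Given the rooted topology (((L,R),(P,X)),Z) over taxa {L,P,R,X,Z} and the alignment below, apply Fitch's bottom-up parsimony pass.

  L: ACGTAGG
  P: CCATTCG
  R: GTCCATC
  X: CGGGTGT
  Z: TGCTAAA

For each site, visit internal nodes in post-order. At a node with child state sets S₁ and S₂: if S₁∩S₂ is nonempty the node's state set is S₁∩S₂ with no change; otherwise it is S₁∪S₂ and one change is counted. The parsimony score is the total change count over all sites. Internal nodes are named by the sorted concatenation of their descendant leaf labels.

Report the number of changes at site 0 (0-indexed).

3

[col 0] LR: children L:{A}, R:{G} ∪→ {A,G}; cost 1
[col 0] PX: children P:{C}, X:{C} ∩→ {C}; cost 0
[col 0] LPRX: children LR:{A,G}, PX:{C} ∪→ {A,C,G}; cost 1
[col 0] LPRXZ: children LPRX:{A,C,G}, Z:{T} ∪→ {A,C,G,T}; cost 1
[col 1] LR: children L:{C}, R:{T} ∪→ {C,T}; cost 1
[col 1] PX: children P:{C}, X:{G} ∪→ {C,G}; cost 1
[col 1] LPRX: children LR:{C,T}, PX:{C,G} ∩→ {C}; cost 0
[col 1] LPRXZ: children LPRX:{C}, Z:{G} ∪→ {C,G}; cost 1
[col 2] LR: children L:{G}, R:{C} ∪→ {C,G}; cost 1
[col 2] PX: children P:{A}, X:{G} ∪→ {A,G}; cost 1
[col 2] LPRX: children LR:{C,G}, PX:{A,G} ∩→ {G}; cost 0
[col 2] LPRXZ: children LPRX:{G}, Z:{C} ∪→ {C,G}; cost 1
[col 3] LR: children L:{T}, R:{C} ∪→ {C,T}; cost 1
[col 3] PX: children P:{T}, X:{G} ∪→ {G,T}; cost 1
[col 3] LPRX: children LR:{C,T}, PX:{G,T} ∩→ {T}; cost 0
[col 3] LPRXZ: children LPRX:{T}, Z:{T} ∩→ {T}; cost 0
[col 4] LR: children L:{A}, R:{A} ∩→ {A}; cost 0
[col 4] PX: children P:{T}, X:{T} ∩→ {T}; cost 0
[col 4] LPRX: children LR:{A}, PX:{T} ∪→ {A,T}; cost 1
[col 4] LPRXZ: children LPRX:{A,T}, Z:{A} ∩→ {A}; cost 0
[col 5] LR: children L:{G}, R:{T} ∪→ {G,T}; cost 1
[col 5] PX: children P:{C}, X:{G} ∪→ {C,G}; cost 1
[col 5] LPRX: children LR:{G,T}, PX:{C,G} ∩→ {G}; cost 0
[col 5] LPRXZ: children LPRX:{G}, Z:{A} ∪→ {A,G}; cost 1
[col 6] LR: children L:{G}, R:{C} ∪→ {C,G}; cost 1
[col 6] PX: children P:{G}, X:{T} ∪→ {G,T}; cost 1
[col 6] LPRX: children LR:{C,G}, PX:{G,T} ∩→ {G}; cost 0
[col 6] LPRXZ: children LPRX:{G}, Z:{A} ∪→ {A,G}; cost 1
per-site changes: [3, 3, 3, 2, 1, 3, 3]; total = 18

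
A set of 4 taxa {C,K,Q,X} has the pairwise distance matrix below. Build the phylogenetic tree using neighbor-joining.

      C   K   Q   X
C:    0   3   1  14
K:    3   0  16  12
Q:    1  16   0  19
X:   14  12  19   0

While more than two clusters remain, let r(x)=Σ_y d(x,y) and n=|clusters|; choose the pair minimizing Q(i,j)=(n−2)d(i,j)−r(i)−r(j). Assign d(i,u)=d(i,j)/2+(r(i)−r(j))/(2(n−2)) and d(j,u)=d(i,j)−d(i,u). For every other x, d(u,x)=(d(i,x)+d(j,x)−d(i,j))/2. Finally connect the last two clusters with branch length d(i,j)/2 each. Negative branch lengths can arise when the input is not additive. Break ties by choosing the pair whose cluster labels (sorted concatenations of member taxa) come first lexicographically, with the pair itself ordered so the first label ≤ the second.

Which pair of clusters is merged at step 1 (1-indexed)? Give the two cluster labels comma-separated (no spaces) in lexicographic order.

step 1: merge (C,Q) at d=1, Q=-52; branch lengths C→-4, Q→5; new cluster CQ
  updated: d(CQ,K)=9, d(CQ,X)=16
step 2: merge (CQ,K) at d=9, Q=-37; branch lengths CQ→13/2, K→5/2; new cluster CKQ
  updated: d(CKQ,X)=19/2
step 3: merge (CKQ,X) at d=19/2; branch lengths CKQ→19/4, X→19/4; new cluster CKQX
final tree: (((C:-4,Q:5):13/2,K:5/2):19/4,X:19/4)
total length: 39/2

C,Q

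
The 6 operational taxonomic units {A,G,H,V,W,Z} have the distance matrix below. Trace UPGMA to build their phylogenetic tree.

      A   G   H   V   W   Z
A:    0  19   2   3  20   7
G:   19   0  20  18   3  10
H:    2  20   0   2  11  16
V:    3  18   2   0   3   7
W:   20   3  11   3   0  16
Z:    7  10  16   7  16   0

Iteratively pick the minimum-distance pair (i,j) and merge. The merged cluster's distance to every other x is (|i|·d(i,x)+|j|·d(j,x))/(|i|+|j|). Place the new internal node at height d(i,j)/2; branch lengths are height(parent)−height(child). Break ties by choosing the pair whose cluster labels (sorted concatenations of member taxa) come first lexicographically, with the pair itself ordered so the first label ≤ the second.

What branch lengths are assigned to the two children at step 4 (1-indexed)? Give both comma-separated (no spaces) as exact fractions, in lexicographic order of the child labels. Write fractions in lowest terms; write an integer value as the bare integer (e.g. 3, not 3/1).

15/4,5

1. join A+H (d=2) ⇒ AH; edges |A|=1, |H|=1
  updated: d(AH,G)=39/2, d(AH,V)=5/2, d(AH,W)=31/2, d(AH,Z)=23/2
2. join AH+V (d=5/2) ⇒ AHV; edges |AH|=1/4, |V|=5/4
  updated: d(AHV,G)=19, d(AHV,W)=34/3, d(AHV,Z)=10
3. join G+W (d=3) ⇒ GW; edges |G|=3/2, |W|=3/2
  updated: d(AHV,GW)=91/6, d(GW,Z)=13
4. join AHV+Z (d=10) ⇒ AHVZ; edges |AHV|=15/4, |Z|=5
  updated: d(AHVZ,GW)=117/8
5. join AHVZ+GW (d=117/8) ⇒ AGHVWZ; edges |AHVZ|=37/16, |GW|=93/16
final tree: ((((A:1,H:1):1/4,V:5/4):15/4,Z:5):37/16,(G:3/2,W:3/2):93/16)
total length: 187/8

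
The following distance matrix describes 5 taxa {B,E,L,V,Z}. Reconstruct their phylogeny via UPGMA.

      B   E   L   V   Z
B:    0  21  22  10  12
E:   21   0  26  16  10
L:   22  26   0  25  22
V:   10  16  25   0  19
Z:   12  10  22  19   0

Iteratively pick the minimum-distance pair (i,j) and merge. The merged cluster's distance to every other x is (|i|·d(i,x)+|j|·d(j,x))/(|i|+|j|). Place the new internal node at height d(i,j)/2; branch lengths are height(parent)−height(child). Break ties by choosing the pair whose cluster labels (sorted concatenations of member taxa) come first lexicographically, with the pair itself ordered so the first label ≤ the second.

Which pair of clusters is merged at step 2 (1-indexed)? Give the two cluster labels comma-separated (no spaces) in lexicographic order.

iteration 1: select B,V (d=10); attach at lengths (5, 5); label the merged cluster BV
  updated: d(BV,E)=37/2, d(BV,L)=47/2, d(BV,Z)=31/2
iteration 2: select E,Z (d=10); attach at lengths (5, 5); label the merged cluster EZ
  updated: d(BV,EZ)=17, d(EZ,L)=24
iteration 3: select BV,EZ (d=17); attach at lengths (7/2, 7/2); label the merged cluster BEVZ
  updated: d(BEVZ,L)=95/4
iteration 4: select BEVZ,L (d=95/4); attach at lengths (27/8, 95/8); label the merged cluster BELVZ
final tree: (((B:5,V:5):7/2,(E:5,Z:5):7/2):27/8,L:95/8)
total length: 169/4

E,Z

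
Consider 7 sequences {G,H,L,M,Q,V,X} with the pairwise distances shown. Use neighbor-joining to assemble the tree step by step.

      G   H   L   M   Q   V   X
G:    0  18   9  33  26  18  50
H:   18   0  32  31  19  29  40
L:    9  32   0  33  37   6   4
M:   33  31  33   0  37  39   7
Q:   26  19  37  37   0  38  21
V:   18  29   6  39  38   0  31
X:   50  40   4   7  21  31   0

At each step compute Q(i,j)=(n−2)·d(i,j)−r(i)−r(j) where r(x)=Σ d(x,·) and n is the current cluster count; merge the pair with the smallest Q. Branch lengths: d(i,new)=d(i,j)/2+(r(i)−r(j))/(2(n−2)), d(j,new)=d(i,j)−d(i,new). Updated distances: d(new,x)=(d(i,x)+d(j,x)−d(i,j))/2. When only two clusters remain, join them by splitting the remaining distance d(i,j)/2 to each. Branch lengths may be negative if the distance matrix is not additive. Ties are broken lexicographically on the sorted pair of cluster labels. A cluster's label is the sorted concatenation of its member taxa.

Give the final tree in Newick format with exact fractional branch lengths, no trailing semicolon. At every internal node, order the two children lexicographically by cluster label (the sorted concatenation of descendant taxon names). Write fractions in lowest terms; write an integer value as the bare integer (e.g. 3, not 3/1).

step 1: merge (M,X) at d=7, Q=-298; branch lengths M→31/5, X→4/5; new cluster MX
  updated: d(G,MX)=38, d(H,MX)=32, d(L,MX)=15, d(MX,Q)=51/2, d(MX,V)=63/2
step 2: merge (H,Q) at d=19, Q=-399/2; branch lengths H→121/16, Q→183/16; new cluster HQ
  updated: d(G,HQ)=25/2, d(HQ,L)=25, d(HQ,MX)=77/4, d(HQ,V)=24
step 3: merge (HQ,MX) at d=77/4, Q=-507/4; branch lengths HQ→139/24, MX→323/24; new cluster HMQX
  updated: d(G,HMQX)=125/8, d(HMQX,L)=83/8, d(HMQX,V)=145/8
step 4: merge (G,HMQX) at d=125/8, Q=-111/2; branch lengths G→119/16, HMQX→131/16; new cluster GHMQX
  updated: d(GHMQX,L)=15/8, d(GHMQX,V)=41/4
step 5: merge (GHMQX,L) at d=15/8, Q=-145/8; branch lengths GHMQX→49/16, L→-19/16; new cluster GHLMQX
  updated: d(GHLMQX,V)=115/16
step 6: merge (GHLMQX,V) at d=115/16; branch lengths GHLMQX→115/32, V→115/32; new cluster GHLMQVX
final tree: (((G:119/16,((H:121/16,Q:183/16):139/24,(M:31/5,X:4/5):323/24):131/16):49/16,L:-19/16):115/32,V:115/32)
total length: 1119/16

(((G:119/16,((H:121/16,Q:183/16):139/24,(M:31/5,X:4/5):323/24):131/16):49/16,L:-19/16):115/32,V:115/32)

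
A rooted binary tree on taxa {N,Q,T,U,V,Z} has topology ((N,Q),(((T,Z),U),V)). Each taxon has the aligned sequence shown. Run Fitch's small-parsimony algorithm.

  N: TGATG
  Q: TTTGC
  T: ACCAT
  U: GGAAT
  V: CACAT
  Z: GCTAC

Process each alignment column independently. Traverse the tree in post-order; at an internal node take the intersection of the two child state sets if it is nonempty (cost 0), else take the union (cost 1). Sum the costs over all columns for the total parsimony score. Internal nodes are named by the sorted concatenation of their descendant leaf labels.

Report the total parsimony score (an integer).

site 0, node NQ: N={T} ∩ Q={T} → {T} (+0)
site 0, node TZ: T={A} ∪ Z={G} → {A,G} (+1)
site 0, node TUZ: TZ={A,G} ∩ U={G} → {G} (+0)
site 0, node TUVZ: TUZ={G} ∪ V={C} → {C,G} (+1)
site 0, node NQTUVZ: NQ={T} ∪ TUVZ={C,G} → {C,G,T} (+1)
site 1, node NQ: N={G} ∪ Q={T} → {G,T} (+1)
site 1, node TZ: T={C} ∩ Z={C} → {C} (+0)
site 1, node TUZ: TZ={C} ∪ U={G} → {C,G} (+1)
site 1, node TUVZ: TUZ={C,G} ∪ V={A} → {A,C,G} (+1)
site 1, node NQTUVZ: NQ={G,T} ∩ TUVZ={A,C,G} → {G} (+0)
site 2, node NQ: N={A} ∪ Q={T} → {A,T} (+1)
site 2, node TZ: T={C} ∪ Z={T} → {C,T} (+1)
site 2, node TUZ: TZ={C,T} ∪ U={A} → {A,C,T} (+1)
site 2, node TUVZ: TUZ={A,C,T} ∩ V={C} → {C} (+0)
site 2, node NQTUVZ: NQ={A,T} ∪ TUVZ={C} → {A,C,T} (+1)
site 3, node NQ: N={T} ∪ Q={G} → {G,T} (+1)
site 3, node TZ: T={A} ∩ Z={A} → {A} (+0)
site 3, node TUZ: TZ={A} ∩ U={A} → {A} (+0)
site 3, node TUVZ: TUZ={A} ∩ V={A} → {A} (+0)
site 3, node NQTUVZ: NQ={G,T} ∪ TUVZ={A} → {A,G,T} (+1)
site 4, node NQ: N={G} ∪ Q={C} → {C,G} (+1)
site 4, node TZ: T={T} ∪ Z={C} → {C,T} (+1)
site 4, node TUZ: TZ={C,T} ∩ U={T} → {T} (+0)
site 4, node TUVZ: TUZ={T} ∩ V={T} → {T} (+0)
site 4, node NQTUVZ: NQ={C,G} ∪ TUVZ={T} → {C,G,T} (+1)
per-site changes: [3, 3, 4, 2, 3]; total = 15

15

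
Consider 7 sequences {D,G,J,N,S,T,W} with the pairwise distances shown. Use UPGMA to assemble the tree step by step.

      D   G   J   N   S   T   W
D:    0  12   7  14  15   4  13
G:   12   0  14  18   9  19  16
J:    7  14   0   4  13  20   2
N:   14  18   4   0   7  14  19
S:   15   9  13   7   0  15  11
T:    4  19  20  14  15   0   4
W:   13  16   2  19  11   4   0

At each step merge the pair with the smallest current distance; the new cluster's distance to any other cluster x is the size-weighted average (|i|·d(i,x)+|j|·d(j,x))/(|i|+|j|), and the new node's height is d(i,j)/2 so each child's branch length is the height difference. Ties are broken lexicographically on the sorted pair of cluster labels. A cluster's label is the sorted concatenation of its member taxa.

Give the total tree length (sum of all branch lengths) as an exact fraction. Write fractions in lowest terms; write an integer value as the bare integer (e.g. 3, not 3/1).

1595/48

iteration 1: select J,W (d=2); attach at lengths (1, 1); label the merged cluster JW
  updated: d(D,JW)=10, d(G,JW)=15, d(JW,N)=23/2, d(JW,S)=12, d(JW,T)=12
iteration 2: select D,T (d=4); attach at lengths (2, 2); label the merged cluster DT
  updated: d(DT,G)=31/2, d(DT,JW)=11, d(DT,N)=14, d(DT,S)=15
iteration 3: select N,S (d=7); attach at lengths (7/2, 7/2); label the merged cluster NS
  updated: d(DT,NS)=29/2, d(G,NS)=27/2, d(JW,NS)=47/4
iteration 4: select DT,JW (d=11); attach at lengths (7/2, 9/2); label the merged cluster DJTW
  updated: d(DJTW,G)=61/4, d(DJTW,NS)=105/8
iteration 5: select DJTW,NS (d=105/8); attach at lengths (17/16, 49/16); label the merged cluster DJNSTW
  updated: d(DJNSTW,G)=44/3
iteration 6: select DJNSTW,G (d=44/3); attach at lengths (37/48, 22/3); label the merged cluster DGJNSTW
final tree: ((((D:2,T:2):7/2,(J:1,W:1):9/2):17/16,(N:7/2,S:7/2):49/16):37/48,G:22/3)
total length: 1595/48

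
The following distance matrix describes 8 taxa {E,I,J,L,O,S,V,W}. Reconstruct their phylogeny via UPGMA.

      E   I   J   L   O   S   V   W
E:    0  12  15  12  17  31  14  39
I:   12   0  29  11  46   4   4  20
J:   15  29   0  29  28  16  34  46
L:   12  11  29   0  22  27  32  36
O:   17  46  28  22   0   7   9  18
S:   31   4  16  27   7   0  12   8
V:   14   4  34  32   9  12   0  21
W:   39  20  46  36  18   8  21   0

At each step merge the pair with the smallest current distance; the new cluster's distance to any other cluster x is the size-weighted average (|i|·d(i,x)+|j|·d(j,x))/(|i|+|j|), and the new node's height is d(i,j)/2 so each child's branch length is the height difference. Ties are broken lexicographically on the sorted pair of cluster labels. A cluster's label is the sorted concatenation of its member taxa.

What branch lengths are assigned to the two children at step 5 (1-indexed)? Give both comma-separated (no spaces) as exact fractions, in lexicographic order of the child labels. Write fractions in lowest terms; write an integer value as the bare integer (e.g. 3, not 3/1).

15/4,39/4

iteration 1: select I,S (d=4); attach at lengths (2, 2); label the merged cluster IS
  updated: d(E,IS)=43/2, d(IS,J)=45/2, d(IS,L)=19, d(IS,O)=53/2, d(IS,V)=8, d(IS,W)=14
iteration 2: select IS,V (d=8); attach at lengths (2, 4); label the merged cluster ISV
  updated: d(E,ISV)=19, d(ISV,J)=79/3, d(ISV,L)=70/3, d(ISV,O)=62/3, d(ISV,W)=49/3
iteration 3: select E,L (d=12); attach at lengths (6, 6); label the merged cluster EL
  updated: d(EL,ISV)=127/6, d(EL,J)=22, d(EL,O)=39/2, d(EL,W)=75/2
iteration 4: select ISV,W (d=49/3); attach at lengths (25/6, 49/6); label the merged cluster ISVW
  updated: d(EL,ISVW)=101/4, d(ISVW,J)=125/4, d(ISVW,O)=20
iteration 5: select EL,O (d=39/2); attach at lengths (15/4, 39/4); label the merged cluster ELO
  updated: d(ELO,ISVW)=47/2, d(ELO,J)=24
iteration 6: select ELO,ISVW (d=47/2); attach at lengths (2, 43/12); label the merged cluster EILOSVW
  updated: d(EILOSVW,J)=197/7
iteration 7: select EILOSVW,J (d=197/7); attach at lengths (65/28, 197/14); label the merged cluster EIJLOSVW
final tree: ((((E:6,L:6):15/4,O:39/4):2,(((I:2,S:2):2,V:4):25/6,W:49/6):43/12):65/28,J:197/14)
total length: 1466/21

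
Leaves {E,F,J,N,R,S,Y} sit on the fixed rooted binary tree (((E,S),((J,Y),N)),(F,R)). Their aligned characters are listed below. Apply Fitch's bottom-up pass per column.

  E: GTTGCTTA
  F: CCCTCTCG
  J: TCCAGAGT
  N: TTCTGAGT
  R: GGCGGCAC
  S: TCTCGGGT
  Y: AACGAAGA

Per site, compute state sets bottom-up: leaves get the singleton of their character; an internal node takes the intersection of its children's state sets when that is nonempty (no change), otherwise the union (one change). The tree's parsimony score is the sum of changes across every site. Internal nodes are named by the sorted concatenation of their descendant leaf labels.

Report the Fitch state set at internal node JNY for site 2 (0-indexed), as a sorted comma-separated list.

site 0, node ES: E={G} ∪ S={T} → {G,T} (+1)
site 0, node JY: J={T} ∪ Y={A} → {A,T} (+1)
site 0, node JNY: JY={A,T} ∩ N={T} → {T} (+0)
site 0, node EJNSY: ES={G,T} ∩ JNY={T} → {T} (+0)
site 0, node FR: F={C} ∪ R={G} → {C,G} (+1)
site 0, node EFJNRSY: EJNSY={T} ∪ FR={C,G} → {C,G,T} (+1)
site 1, node ES: E={T} ∪ S={C} → {C,T} (+1)
site 1, node JY: J={C} ∪ Y={A} → {A,C} (+1)
site 1, node JNY: JY={A,C} ∪ N={T} → {A,C,T} (+1)
site 1, node EJNSY: ES={C,T} ∩ JNY={A,C,T} → {C,T} (+0)
site 1, node FR: F={C} ∪ R={G} → {C,G} (+1)
site 1, node EFJNRSY: EJNSY={C,T} ∩ FR={C,G} → {C} (+0)
site 2, node ES: E={T} ∩ S={T} → {T} (+0)
site 2, node JY: J={C} ∩ Y={C} → {C} (+0)
site 2, node JNY: JY={C} ∩ N={C} → {C} (+0)
site 2, node EJNSY: ES={T} ∪ JNY={C} → {C,T} (+1)
site 2, node FR: F={C} ∩ R={C} → {C} (+0)
site 2, node EFJNRSY: EJNSY={C,T} ∩ FR={C} → {C} (+0)
site 3, node ES: E={G} ∪ S={C} → {C,G} (+1)
site 3, node JY: J={A} ∪ Y={G} → {A,G} (+1)
site 3, node JNY: JY={A,G} ∪ N={T} → {A,G,T} (+1)
site 3, node EJNSY: ES={C,G} ∩ JNY={A,G,T} → {G} (+0)
site 3, node FR: F={T} ∪ R={G} → {G,T} (+1)
site 3, node EFJNRSY: EJNSY={G} ∩ FR={G,T} → {G} (+0)
site 4, node ES: E={C} ∪ S={G} → {C,G} (+1)
site 4, node JY: J={G} ∪ Y={A} → {A,G} (+1)
site 4, node JNY: JY={A,G} ∩ N={G} → {G} (+0)
site 4, node EJNSY: ES={C,G} ∩ JNY={G} → {G} (+0)
site 4, node FR: F={C} ∪ R={G} → {C,G} (+1)
site 4, node EFJNRSY: EJNSY={G} ∩ FR={C,G} → {G} (+0)
site 5, node ES: E={T} ∪ S={G} → {G,T} (+1)
site 5, node JY: J={A} ∩ Y={A} → {A} (+0)
site 5, node JNY: JY={A} ∩ N={A} → {A} (+0)
site 5, node EJNSY: ES={G,T} ∪ JNY={A} → {A,G,T} (+1)
site 5, node FR: F={T} ∪ R={C} → {C,T} (+1)
site 5, node EFJNRSY: EJNSY={A,G,T} ∩ FR={C,T} → {T} (+0)
site 6, node ES: E={T} ∪ S={G} → {G,T} (+1)
site 6, node JY: J={G} ∩ Y={G} → {G} (+0)
site 6, node JNY: JY={G} ∩ N={G} → {G} (+0)
site 6, node EJNSY: ES={G,T} ∩ JNY={G} → {G} (+0)
site 6, node FR: F={C} ∪ R={A} → {A,C} (+1)
site 6, node EFJNRSY: EJNSY={G} ∪ FR={A,C} → {A,C,G} (+1)
site 7, node ES: E={A} ∪ S={T} → {A,T} (+1)
site 7, node JY: J={T} ∪ Y={A} → {A,T} (+1)
site 7, node JNY: JY={A,T} ∩ N={T} → {T} (+0)
site 7, node EJNSY: ES={A,T} ∩ JNY={T} → {T} (+0)
site 7, node FR: F={G} ∪ R={C} → {C,G} (+1)
site 7, node EFJNRSY: EJNSY={T} ∪ FR={C,G} → {C,G,T} (+1)
per-site changes: [4, 4, 1, 4, 3, 3, 3, 4]; total = 26

C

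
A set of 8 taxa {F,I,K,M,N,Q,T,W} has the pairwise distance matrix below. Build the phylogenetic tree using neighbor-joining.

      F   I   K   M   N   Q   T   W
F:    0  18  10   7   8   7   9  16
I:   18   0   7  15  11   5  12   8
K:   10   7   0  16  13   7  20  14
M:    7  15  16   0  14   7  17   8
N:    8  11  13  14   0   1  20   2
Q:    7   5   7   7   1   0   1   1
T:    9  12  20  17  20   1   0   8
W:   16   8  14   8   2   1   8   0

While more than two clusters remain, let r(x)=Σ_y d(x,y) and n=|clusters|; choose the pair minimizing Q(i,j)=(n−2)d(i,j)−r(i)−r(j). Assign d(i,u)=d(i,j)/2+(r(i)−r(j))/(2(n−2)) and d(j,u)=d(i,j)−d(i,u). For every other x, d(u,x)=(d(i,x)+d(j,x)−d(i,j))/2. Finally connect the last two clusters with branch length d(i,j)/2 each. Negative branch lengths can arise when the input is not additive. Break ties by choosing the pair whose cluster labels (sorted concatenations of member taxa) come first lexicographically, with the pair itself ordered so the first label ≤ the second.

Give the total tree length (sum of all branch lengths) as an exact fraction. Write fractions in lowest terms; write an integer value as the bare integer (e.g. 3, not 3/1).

487/16

iteration 1: select I,K (d=7, Q=-121); attach at lengths (31/12, 53/12); label the merged cluster IK
  updated: d(F,IK)=21/2, d(IK,M)=12, d(IK,N)=17/2, d(IK,Q)=5/2, d(IK,T)=25/2, d(IK,W)=15/2
iteration 2: select F,M (d=7, Q=-175/2); attach at lengths (11/4, 17/4); label the merged cluster FM
  updated: d(FM,IK)=31/4, d(FM,N)=15/2, d(FM,Q)=7/2, d(FM,T)=19/2, d(FM,W)=17/2
iteration 3: select N,W (d=2, Q=-58); attach at lengths (5/2, -1/2); label the merged cluster NW
  updated: d(FM,NW)=7, d(IK,NW)=7, d(NW,Q)=0, d(NW,T)=13
iteration 4: select Q,T (d=1, Q=-40); attach at lengths (-13/3, 16/3); label the merged cluster QT
  updated: d(FM,QT)=6, d(IK,QT)=7, d(NW,QT)=6
iteration 5: select FM,QT (d=6, Q=-111/4); attach at lengths (55/16, 41/16); label the merged cluster FMQT
  updated: d(FMQT,IK)=35/8, d(FMQT,NW)=7/2
iteration 6: select FMQT,IK (d=35/8, Q=-119/8); attach at lengths (7/16, 63/16); label the merged cluster FIKMQT
  updated: d(FIKMQT,NW)=49/16
iteration 7: select FIKMQT,NW (d=49/16); attach at lengths (49/32, 49/32); label the merged cluster FIKMNQTW
final tree: ((((F:11/4,M:17/4):55/16,(Q:-13/3,T:16/3):41/16):7/16,(I:31/12,K:53/12):63/16):49/32,(N:5/2,W:-1/2):49/32)
total length: 487/16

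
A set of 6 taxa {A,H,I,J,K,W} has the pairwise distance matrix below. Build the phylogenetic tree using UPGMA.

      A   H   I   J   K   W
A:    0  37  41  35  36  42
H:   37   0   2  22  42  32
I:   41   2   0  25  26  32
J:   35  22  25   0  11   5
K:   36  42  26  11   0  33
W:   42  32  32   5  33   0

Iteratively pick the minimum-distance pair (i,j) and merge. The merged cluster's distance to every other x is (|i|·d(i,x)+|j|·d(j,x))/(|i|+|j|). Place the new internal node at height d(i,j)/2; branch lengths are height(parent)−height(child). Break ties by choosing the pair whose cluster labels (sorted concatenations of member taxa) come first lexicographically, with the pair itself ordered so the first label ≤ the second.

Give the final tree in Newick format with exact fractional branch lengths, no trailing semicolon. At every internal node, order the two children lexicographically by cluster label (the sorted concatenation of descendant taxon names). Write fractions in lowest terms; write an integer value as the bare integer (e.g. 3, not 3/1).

step 1: merge (H,I) at d=2; branch lengths H→1, I→1; new cluster HI
  updated: d(A,HI)=39, d(HI,J)=47/2, d(HI,K)=34, d(HI,W)=32
step 2: merge (J,W) at d=5; branch lengths J→5/2, W→5/2; new cluster JW
  updated: d(A,JW)=77/2, d(HI,JW)=111/4, d(JW,K)=22
step 3: merge (JW,K) at d=22; branch lengths JW→17/2, K→11; new cluster JKW
  updated: d(A,JKW)=113/3, d(HI,JKW)=179/6
step 4: merge (HI,JKW) at d=179/6; branch lengths HI→167/12, JKW→47/12; new cluster HIJKW
  updated: d(A,HIJKW)=191/5
step 5: merge (A,HIJKW) at d=191/5; branch lengths A→191/10, HIJKW→251/60; new cluster AHIJKW
final tree: (A:191/10,((H:1,I:1):167/12,((J:5/2,W:5/2):17/2,K:11):47/12):251/60)
total length: 4057/60

(A:191/10,((H:1,I:1):167/12,((J:5/2,W:5/2):17/2,K:11):47/12):251/60)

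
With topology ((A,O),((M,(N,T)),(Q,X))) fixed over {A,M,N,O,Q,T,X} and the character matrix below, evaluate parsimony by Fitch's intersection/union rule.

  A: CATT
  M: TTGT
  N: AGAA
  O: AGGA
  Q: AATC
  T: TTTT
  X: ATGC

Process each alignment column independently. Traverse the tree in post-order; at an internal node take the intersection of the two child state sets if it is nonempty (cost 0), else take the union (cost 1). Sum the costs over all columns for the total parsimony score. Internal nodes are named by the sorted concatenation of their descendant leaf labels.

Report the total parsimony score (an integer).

14

AO@0: {C} ∪ {A} = {A,C} (union, +1)
NT@0: {A} ∪ {T} = {A,T} (union, +1)
MNT@0: {T} ∩ {A,T} = {T} (intersection, +0)
QX@0: {A} ∩ {A} = {A} (intersection, +0)
MNQTX@0: {T} ∪ {A} = {A,T} (union, +1)
AMNOQTX@0: {A,C} ∩ {A,T} = {A} (intersection, +0)
AO@1: {A} ∪ {G} = {A,G} (union, +1)
NT@1: {G} ∪ {T} = {G,T} (union, +1)
MNT@1: {T} ∩ {G,T} = {T} (intersection, +0)
QX@1: {A} ∪ {T} = {A,T} (union, +1)
MNQTX@1: {T} ∩ {A,T} = {T} (intersection, +0)
AMNOQTX@1: {A,G} ∪ {T} = {A,G,T} (union, +1)
AO@2: {T} ∪ {G} = {G,T} (union, +1)
NT@2: {A} ∪ {T} = {A,T} (union, +1)
MNT@2: {G} ∪ {A,T} = {A,G,T} (union, +1)
QX@2: {T} ∪ {G} = {G,T} (union, +1)
MNQTX@2: {A,G,T} ∩ {G,T} = {G,T} (intersection, +0)
AMNOQTX@2: {G,T} ∩ {G,T} = {G,T} (intersection, +0)
AO@3: {T} ∪ {A} = {A,T} (union, +1)
NT@3: {A} ∪ {T} = {A,T} (union, +1)
MNT@3: {T} ∩ {A,T} = {T} (intersection, +0)
QX@3: {C} ∩ {C} = {C} (intersection, +0)
MNQTX@3: {T} ∪ {C} = {C,T} (union, +1)
AMNOQTX@3: {A,T} ∩ {C,T} = {T} (intersection, +0)
per-site changes: [3, 4, 4, 3]; total = 14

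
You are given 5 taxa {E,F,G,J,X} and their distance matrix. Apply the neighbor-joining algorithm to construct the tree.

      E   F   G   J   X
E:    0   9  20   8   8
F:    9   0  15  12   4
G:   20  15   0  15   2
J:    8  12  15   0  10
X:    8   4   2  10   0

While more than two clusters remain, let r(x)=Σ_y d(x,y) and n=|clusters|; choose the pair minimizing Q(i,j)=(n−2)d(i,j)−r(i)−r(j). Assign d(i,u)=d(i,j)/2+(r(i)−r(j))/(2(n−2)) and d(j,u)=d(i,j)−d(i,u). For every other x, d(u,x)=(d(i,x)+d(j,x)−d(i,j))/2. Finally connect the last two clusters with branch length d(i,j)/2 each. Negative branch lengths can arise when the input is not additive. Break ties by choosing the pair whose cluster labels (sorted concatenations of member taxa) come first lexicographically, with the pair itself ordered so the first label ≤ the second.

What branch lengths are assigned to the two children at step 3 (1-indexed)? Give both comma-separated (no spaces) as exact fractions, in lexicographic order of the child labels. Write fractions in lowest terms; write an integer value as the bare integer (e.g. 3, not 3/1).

25/8,27/8

1. join G+X (d=2, Q=-70) ⇒ GX; edges |G|=17/3, |X|=-11/3
  updated: d(E,GX)=13, d(F,GX)=17/2, d(GX,J)=23/2
2. join E+J (d=8, Q=-91/2) ⇒ EJ; edges |E|=29/8, |J|=35/8
  updated: d(EJ,F)=13/2, d(EJ,GX)=33/4
3. join EJ+F (d=13/2, Q=-93/4) ⇒ EFJ; edges |EJ|=25/8, |F|=27/8
  updated: d(EFJ,GX)=41/8
4. join EFJ+GX (d=41/8) ⇒ EFGJX; edges |EFJ|=41/16, |GX|=41/16
final tree: (((E:29/8,J:35/8):25/8,F:27/8):41/16,(G:17/3,X:-11/3):41/16)
total length: 173/8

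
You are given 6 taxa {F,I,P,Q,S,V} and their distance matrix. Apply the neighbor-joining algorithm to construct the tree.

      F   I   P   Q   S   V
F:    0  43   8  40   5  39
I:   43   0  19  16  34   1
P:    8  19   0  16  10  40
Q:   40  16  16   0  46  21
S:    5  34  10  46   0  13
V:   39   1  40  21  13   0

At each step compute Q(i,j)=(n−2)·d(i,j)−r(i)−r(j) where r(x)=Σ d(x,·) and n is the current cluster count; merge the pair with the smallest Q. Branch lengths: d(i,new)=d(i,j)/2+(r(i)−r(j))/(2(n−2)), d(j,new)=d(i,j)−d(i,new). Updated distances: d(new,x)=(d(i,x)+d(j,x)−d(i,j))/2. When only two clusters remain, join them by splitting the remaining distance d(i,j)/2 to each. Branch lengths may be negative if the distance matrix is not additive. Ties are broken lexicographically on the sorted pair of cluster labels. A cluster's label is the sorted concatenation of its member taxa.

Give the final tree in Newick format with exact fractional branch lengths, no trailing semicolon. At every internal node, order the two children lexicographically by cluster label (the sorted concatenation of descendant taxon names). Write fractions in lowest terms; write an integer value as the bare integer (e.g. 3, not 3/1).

1. join F+S (d=5, Q=-223) ⇒ FS; edges |F|=47/8, |S|=-7/8
  updated: d(FS,I)=36, d(FS,P)=13/2, d(FS,Q)=81/2, d(FS,V)=47/2
2. join FS+P (d=13/2, Q=-337/2) ⇒ FPS; edges |FS|=89/12, |P|=-11/12
  updated: d(FPS,I)=97/4, d(FPS,Q)=25, d(FPS,V)=57/2
3. join FPS+Q (d=25, Q=-359/4) ⇒ FPQS; edges |FPS|=263/16, |Q|=137/16
  updated: d(FPQS,I)=61/8, d(FPQS,V)=49/4
4. join FPQS+I (d=61/8, Q=-167/8) ⇒ FIPQS; edges |FPQS|=151/16, |I|=-29/16
  updated: d(FIPQS,V)=45/16
5. join FIPQS+V (d=45/16) ⇒ FIPQSV; edges |FIPQS|=45/32, |V|=45/32
final tree: (((((F:47/8,S:-7/8):89/12,P:-11/12):263/16,Q:137/16):151/16,I:-29/16):45/32,V:45/32)
total length: 751/16

(((((F:47/8,S:-7/8):89/12,P:-11/12):263/16,Q:137/16):151/16,I:-29/16):45/32,V:45/32)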